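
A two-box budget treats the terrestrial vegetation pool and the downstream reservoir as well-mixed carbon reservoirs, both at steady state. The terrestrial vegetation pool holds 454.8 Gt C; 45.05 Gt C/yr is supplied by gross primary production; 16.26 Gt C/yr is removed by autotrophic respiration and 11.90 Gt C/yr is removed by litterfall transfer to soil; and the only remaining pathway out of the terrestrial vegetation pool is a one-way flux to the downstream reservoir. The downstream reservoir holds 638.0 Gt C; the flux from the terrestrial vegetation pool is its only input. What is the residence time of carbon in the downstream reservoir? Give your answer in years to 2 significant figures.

Balance the terrestrial vegetation pool: ΣF_in = 45.050 Gt C/yr.
Flux to the downstream reservoir = ΣF_in − (16.26 + 11.90) = 16.890 Gt C/yr.
At steady state the output of the downstream reservoir equals its input, 16.890 Gt C/yr.
τ = M / F = 638.0 / 16.890 = 37.77 yr.

38 yr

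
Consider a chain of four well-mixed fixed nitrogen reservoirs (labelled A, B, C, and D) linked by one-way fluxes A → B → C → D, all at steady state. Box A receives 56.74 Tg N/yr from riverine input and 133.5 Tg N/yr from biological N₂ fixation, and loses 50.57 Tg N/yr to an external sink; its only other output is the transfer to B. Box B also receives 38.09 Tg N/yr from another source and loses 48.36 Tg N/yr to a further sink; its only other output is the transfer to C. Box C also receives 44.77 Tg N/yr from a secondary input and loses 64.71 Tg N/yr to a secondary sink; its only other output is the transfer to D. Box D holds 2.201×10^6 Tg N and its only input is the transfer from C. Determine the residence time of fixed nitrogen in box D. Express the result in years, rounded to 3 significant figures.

20100 yr

Box A: F(A→B) = (56.74 + 133.5) − 50.57 = 139.67 Tg N/yr.
Box B: F(B→C) = (139.67 + 38.09) − 48.36 = 129.40 Tg N/yr.
Box C: F(C→D) = (129.40 + 44.77) − 64.71 = 109.46 Tg N/yr.
Box D throughput = its input = 109.46 Tg N/yr; τ = 2.201×10^6 / 109.46 = 20110 yr.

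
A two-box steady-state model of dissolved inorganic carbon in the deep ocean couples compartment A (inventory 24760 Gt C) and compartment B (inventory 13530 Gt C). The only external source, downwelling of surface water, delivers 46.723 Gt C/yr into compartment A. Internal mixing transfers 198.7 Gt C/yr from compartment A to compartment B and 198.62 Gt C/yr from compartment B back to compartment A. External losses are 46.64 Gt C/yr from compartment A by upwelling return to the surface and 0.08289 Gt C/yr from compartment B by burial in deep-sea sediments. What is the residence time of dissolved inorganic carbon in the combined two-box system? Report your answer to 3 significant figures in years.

820 yr

Treat the two boxes together as one reservoir: the mixing fluxes between them are internal recycling, so τ = ΣM / Σ(external losses).
M_total = 24760 + 13530 = 38290 Gt C.
ΣF_external_out = 46.64 + 0.08289 = 46.723 Gt C/yr.
τ = M_total / ΣF_ext = 38290 / 46.723 = 819.5 yr.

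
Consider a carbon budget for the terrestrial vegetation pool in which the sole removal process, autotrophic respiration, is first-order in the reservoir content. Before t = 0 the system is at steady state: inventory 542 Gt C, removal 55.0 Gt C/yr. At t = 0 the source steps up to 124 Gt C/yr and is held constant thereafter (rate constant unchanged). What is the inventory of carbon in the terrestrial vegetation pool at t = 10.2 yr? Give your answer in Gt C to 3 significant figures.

980 Gt C

τ = M₀/F₀ = 542/55.0 = 9.855 yr; rate constant k = 1/τ.
New steady state M_∞ = F₁/k = F₁·τ = 124 × 9.855 = 1222.0 Gt C.
M(t) = M_∞ + (M₀ − M_∞)·e^(−t/τ); t/τ = 10.2/9.855 = 1.035, so e^(−t/τ) = 0.3552.
M(t) = 1222.0 − 680.0 × 0.3552 = 980.44 Gt C.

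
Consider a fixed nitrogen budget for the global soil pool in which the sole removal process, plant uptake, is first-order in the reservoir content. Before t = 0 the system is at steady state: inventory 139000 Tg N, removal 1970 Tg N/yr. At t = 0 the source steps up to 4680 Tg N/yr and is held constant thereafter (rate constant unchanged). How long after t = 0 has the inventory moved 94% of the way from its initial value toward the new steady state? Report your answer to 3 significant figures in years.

τ = M₀/F₀ = 139000/1970 = 70.56 yr.
The remaining gap fraction is e^(−t/τ); 94% covered ⇒ e^(−t/τ) = 0.0600.
t = −τ ln(0.0600) = 70.56 × 2.813 = 198.5 yr.

199 yr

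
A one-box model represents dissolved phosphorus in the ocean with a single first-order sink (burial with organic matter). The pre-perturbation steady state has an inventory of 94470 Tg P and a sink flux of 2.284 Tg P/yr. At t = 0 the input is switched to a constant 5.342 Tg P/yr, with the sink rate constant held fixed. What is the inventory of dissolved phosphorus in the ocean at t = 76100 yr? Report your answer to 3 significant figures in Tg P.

The sink rate constant is k = F₀/M₀ = 2.284/94470 = 2.418×10^-5 yr⁻¹.
Solving dM/dt = F₁ − kM with M(0) = M₀ gives M(t) = F₁/k + (M₀ − F₁/k)·e^(−kt).
F₁/k = 5.342/2.418×10^-5 = 220950 Tg P; kt = 2.418×10^-5 × 76100 = 1.840, e^(−kt) = 0.1588.
M(76100) = 220950 + (94470 − 220950) × 0.1588 = 220950 − 20090 = 200860 Tg P.

201000 Tg P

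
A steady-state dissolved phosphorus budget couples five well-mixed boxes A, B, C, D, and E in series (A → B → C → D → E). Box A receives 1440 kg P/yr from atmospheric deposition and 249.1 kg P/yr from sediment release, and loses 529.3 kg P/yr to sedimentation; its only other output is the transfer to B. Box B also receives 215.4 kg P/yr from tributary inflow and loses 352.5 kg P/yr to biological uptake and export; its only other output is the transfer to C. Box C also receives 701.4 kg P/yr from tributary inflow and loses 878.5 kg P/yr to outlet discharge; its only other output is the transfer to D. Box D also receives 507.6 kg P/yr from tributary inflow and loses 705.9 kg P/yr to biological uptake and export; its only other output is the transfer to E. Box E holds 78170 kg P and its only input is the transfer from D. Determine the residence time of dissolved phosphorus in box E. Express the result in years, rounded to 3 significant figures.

Box A: F(A→B) = (1440 + 249.1) − 529.3 = 1159.8 kg P/yr.
Box B: F(B→C) = (1159.8 + 215.4) − 352.5 = 1022.7 kg P/yr.
Box C: F(C→D) = (1022.7 + 701.4) − 878.5 = 845.60 kg P/yr.
Box D: F(D→E) = (845.60 + 507.6) − 705.9 = 647.30 kg P/yr.
Box E throughput = its input = 647.30 kg P/yr; τ = 78170 / 647.30 = 120.8 yr.

121 yr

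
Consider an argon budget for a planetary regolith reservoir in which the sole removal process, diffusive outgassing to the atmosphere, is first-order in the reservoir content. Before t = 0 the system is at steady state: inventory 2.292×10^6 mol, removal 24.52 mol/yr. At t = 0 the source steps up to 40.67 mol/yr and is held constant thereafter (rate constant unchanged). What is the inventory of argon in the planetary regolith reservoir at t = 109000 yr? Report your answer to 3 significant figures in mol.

3.33×10^6 mol

τ = M₀/F₀ = 2.292×10^6/24.52 = 93470 yr; rate constant k = 1/τ.
New steady state M_∞ = F₁/k = F₁·τ = 40.67 × 93470 = 3.8016×10^6 mol.
M(t) = M_∞ + (M₀ − M_∞)·e^(−t/τ); t/τ = 109000/93470 = 1.166, so e^(−t/τ) = 0.3116.
M(t) = 3.8016×10^6 − 1.510×10^6 × 0.3116 = 3.3312×10^6 mol.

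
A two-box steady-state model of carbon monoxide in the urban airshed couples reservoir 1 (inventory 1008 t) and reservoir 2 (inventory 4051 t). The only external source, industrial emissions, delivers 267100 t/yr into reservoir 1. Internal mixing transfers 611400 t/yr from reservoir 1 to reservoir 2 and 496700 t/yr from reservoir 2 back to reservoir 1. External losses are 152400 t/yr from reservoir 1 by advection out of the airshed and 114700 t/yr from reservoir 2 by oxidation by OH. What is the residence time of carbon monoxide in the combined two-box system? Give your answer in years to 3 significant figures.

0.0189 yr

Treat the two boxes together as one reservoir: the mixing fluxes between them are internal recycling, so τ = ΣM / Σ(external losses).
M_total = 1008 + 4051 = 5059.0 t.
ΣF_external_out = 152400 + 114700 = 267100 t/yr.
τ = M_total / ΣF_ext = 5059.0 / 267100 = 0.01894 yr.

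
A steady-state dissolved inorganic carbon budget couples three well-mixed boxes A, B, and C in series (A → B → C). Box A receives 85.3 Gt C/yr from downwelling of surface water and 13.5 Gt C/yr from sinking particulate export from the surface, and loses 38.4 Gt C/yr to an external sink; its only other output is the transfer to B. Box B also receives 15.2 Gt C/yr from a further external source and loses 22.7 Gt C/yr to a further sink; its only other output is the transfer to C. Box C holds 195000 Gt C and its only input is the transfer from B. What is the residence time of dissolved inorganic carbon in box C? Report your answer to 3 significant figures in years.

3690 yr

Box A: F(A→B) = (85.3 + 13.5) − 38.4 = 60.400 Gt C/yr.
Box B: F(B→C) = (60.400 + 15.2) − 22.7 = 52.900 Gt C/yr.
Box C throughput = its input = 52.900 Gt C/yr; τ = 195000 / 52.900 = 3686 yr.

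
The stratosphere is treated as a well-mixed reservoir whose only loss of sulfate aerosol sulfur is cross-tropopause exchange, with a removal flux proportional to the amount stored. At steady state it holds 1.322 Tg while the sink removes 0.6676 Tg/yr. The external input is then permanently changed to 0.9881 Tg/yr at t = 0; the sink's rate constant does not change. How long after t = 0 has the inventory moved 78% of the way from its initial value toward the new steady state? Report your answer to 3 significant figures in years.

τ = M₀/F₀ = 1.322/0.6676 = 1.980 yr.
The remaining gap fraction is e^(−t/τ); 78% covered ⇒ e^(−t/τ) = 0.220.
t = −τ ln(0.220) = 1.980 × 1.514 = 2.998 yr.

3.00 yr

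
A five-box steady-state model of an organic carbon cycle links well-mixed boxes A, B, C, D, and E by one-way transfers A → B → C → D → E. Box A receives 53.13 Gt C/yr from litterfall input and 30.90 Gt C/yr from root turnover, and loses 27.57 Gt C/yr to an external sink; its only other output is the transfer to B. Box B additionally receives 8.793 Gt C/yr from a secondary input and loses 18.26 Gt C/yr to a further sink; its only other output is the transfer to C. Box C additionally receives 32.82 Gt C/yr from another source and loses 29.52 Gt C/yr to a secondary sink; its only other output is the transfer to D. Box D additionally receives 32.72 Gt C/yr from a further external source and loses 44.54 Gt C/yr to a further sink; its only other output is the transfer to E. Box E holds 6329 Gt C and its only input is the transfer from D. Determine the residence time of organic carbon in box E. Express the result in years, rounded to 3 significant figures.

165 yr

Box A: F(A→B) = (53.13 + 30.90) − 27.57 = 56.460 Gt C/yr.
Box B: F(B→C) = (56.460 + 8.793) − 18.26 = 46.993 Gt C/yr.
Box C: F(C→D) = (46.993 + 32.82) − 29.52 = 50.293 Gt C/yr.
Box D: F(D→E) = (50.293 + 32.72) − 44.54 = 38.473 Gt C/yr.
Box E throughput = its input = 38.473 Gt C/yr; τ = 6329 / 38.473 = 164.5 yr.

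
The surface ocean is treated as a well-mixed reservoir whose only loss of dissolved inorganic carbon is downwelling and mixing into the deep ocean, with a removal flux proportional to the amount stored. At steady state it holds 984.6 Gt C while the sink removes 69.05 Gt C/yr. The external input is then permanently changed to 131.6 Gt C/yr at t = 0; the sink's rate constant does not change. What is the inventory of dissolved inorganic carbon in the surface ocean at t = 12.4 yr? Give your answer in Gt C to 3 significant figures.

1500 Gt C

The sink rate constant is k = F₀/M₀ = 69.05/984.6 = 0.07013 yr⁻¹.
Solving dM/dt = F₁ − kM with M(0) = M₀ gives M(t) = F₁/k + (M₀ − F₁/k)·e^(−kt).
F₁/k = 131.6/0.07013 = 1876.5 Gt C; kt = 0.07013 × 12.4 = 0.8696, e^(−kt) = 0.4191.
M(12.4) = 1876.5 + (984.6 − 1876.5) × 0.4191 = 1876.5 − 373.8 = 1502.7 Gt C.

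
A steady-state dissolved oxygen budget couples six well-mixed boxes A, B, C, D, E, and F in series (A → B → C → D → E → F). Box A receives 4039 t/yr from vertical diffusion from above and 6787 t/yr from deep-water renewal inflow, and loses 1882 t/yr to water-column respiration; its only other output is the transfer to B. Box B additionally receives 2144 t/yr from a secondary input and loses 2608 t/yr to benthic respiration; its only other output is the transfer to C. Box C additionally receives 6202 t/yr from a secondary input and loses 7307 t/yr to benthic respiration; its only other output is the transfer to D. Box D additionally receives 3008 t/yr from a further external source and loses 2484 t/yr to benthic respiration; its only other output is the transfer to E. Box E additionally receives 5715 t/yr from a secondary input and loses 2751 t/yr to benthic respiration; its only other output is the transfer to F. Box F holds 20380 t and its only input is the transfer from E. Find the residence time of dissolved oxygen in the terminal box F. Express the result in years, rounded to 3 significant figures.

Box A: F(A→B) = (4039 + 6787) − 1882 = 8944.0 t/yr.
Box B: F(B→C) = (8944.0 + 2144) − 2608 = 8480.0 t/yr.
Box C: F(C→D) = (8480.0 + 6202) − 7307 = 7375.0 t/yr.
Box D: F(D→E) = (7375.0 + 3008) − 2484 = 7899.0 t/yr.
Box E: F(E→F) = (7899.0 + 5715) − 2751 = 10863 t/yr.
Box F throughput = its input = 10863 t/yr; τ = 20380 / 10863 = 1.876 yr.

1.88 yr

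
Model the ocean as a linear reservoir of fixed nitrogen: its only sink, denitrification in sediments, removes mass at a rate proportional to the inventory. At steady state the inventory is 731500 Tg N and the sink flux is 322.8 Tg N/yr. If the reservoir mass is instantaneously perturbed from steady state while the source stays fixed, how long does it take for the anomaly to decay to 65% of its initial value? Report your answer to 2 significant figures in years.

980 yr

For a linear reservoir the anomaly decays as exp(−t/τ) with τ = M/F = 731500/322.8 = 2266 yr.
exp(−t/τ) = 0.65 ⇒ t = −τ ln(0.65) = 2266 × 0.4308 = 976.2 yr.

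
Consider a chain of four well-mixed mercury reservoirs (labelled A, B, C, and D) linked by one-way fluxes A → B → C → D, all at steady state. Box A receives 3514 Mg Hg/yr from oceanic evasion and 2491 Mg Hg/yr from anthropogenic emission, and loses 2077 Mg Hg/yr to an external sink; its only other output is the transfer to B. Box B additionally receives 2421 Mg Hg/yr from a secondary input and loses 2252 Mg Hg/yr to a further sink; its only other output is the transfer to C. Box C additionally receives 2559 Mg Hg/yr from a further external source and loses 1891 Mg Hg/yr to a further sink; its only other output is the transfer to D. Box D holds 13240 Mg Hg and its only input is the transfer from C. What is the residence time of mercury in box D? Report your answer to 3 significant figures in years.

Box A: F(A→B) = (3514 + 2491) − 2077 = 3928.0 Mg Hg/yr.
Box B: F(B→C) = (3928.0 + 2421) − 2252 = 4097.0 Mg Hg/yr.
Box C: F(C→D) = (4097.0 + 2559) − 1891 = 4765.0 Mg Hg/yr.
Box D throughput = its input = 4765.0 Mg Hg/yr; τ = 13240 / 4765.0 = 2.779 yr.

2.78 yr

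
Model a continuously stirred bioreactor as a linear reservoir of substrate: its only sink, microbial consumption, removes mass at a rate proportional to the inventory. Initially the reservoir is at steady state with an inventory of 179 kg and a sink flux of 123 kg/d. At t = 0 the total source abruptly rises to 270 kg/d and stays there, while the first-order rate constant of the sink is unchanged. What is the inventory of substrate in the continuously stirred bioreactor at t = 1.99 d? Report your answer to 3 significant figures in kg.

τ = M₀/F₀ = 179/123 = 1.455 d; rate constant k = 1/τ.
New steady state M_∞ = F₁/k = F₁·τ = 270 × 1.455 = 392.93 kg.
M(t) = M_∞ + (M₀ − M_∞)·e^(−t/τ); t/τ = 1.99/1.455 = 1.367, so e^(−t/τ) = 0.2548.
M(t) = 392.93 − 213.9 × 0.2548 = 338.43 kg.

338 kg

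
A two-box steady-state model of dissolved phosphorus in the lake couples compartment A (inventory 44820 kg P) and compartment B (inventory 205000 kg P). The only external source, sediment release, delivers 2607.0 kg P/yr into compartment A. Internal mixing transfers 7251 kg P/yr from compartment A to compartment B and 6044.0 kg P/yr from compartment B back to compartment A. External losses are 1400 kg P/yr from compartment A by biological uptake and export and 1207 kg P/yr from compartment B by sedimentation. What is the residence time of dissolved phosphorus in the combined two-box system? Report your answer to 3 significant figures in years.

Treat the two boxes together as one reservoir: the mixing fluxes between them are internal recycling, so τ = ΣM / Σ(external losses).
M_total = 44820 + 205000 = 249820 kg P.
ΣF_external_out = 1400 + 1207 = 2607.0 kg P/yr.
τ = M_total / ΣF_ext = 249820 / 2607.0 = 95.83 yr.

95.8 yr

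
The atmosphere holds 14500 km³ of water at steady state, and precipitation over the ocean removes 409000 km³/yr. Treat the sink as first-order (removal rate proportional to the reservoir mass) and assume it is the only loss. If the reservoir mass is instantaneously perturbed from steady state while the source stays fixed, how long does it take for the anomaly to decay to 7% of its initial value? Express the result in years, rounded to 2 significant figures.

0.094 yr

For a linear reservoir the anomaly decays as exp(−t/τ) with τ = M/F = 14500/409000 = 0.03545 yr.
exp(−t/τ) = 0.07 ⇒ t = −τ ln(0.07) = 0.03545 × 2.659 = 0.09428 yr.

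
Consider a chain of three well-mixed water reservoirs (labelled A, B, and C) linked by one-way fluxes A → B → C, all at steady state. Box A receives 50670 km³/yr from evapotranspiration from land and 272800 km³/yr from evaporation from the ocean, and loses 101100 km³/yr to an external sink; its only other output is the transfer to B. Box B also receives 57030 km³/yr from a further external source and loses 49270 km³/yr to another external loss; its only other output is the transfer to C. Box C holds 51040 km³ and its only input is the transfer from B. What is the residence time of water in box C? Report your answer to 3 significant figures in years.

0.222 yr

Box A: F(A→B) = (50670 + 272800) − 101100 = 222370 km³/yr.
Box B: F(B→C) = (222370 + 57030) − 49270 = 230130 km³/yr.
Box C throughput = its input = 230130 km³/yr; τ = 51040 / 230130 = 0.2218 yr.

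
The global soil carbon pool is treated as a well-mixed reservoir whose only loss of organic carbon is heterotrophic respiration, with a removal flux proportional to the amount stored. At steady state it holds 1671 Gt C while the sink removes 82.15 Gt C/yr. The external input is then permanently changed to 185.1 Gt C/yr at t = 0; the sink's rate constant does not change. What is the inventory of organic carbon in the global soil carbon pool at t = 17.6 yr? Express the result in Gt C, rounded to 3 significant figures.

2880 Gt C

Residence time τ = M₀/F₀ = 20.34 yr. The eventual steady state is M_∞ = M₀·(F₁/F₀) = 1671 × 185.1/82.15 = 3765.1 Gt C.
The anomaly ΔM(t) = M(t) − M_∞ decays as ΔM₀·e^(−t/τ) with ΔM₀ = 1671 − 3765.1 = −2094 Gt C.
At t = 17.6 yr, e^(−t/τ) = e^(−0.8653) = 0.4209, so ΔM = −881.5 Gt C and M = 3765.1 − 881.5 = 2883.6 Gt C.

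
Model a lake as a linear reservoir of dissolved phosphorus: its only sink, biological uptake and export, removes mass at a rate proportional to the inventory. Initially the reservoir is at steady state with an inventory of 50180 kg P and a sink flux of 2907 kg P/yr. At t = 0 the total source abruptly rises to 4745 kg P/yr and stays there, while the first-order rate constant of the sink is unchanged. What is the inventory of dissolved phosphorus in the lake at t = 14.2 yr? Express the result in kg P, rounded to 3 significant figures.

68000 kg P

τ = M₀/F₀ = 50180/2907 = 17.26 yr; rate constant k = 1/τ.
New steady state M_∞ = F₁/k = F₁·τ = 4745 × 17.26 = 81907 kg P.
M(t) = M_∞ + (M₀ − M_∞)·e^(−t/τ); t/τ = 14.2/17.26 = 0.8226, so e^(−t/τ) = 0.4393.
M(t) = 81907 − 31730 × 0.4393 = 67970 kg P.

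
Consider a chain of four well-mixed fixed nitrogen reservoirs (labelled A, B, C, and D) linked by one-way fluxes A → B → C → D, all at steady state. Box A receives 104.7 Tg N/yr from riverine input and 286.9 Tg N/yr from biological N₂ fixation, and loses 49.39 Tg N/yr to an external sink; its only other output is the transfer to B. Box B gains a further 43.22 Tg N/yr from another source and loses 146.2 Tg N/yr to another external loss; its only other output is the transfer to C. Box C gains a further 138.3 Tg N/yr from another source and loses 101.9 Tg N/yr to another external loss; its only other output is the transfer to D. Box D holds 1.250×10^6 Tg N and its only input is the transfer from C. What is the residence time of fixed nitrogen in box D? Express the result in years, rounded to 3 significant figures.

Box A: F(A→B) = (104.7 + 286.9) − 49.39 = 342.21 Tg N/yr.
Box B: F(B→C) = (342.21 + 43.22) − 146.2 = 239.23 Tg N/yr.
Box C: F(C→D) = (239.23 + 138.3) − 101.9 = 275.63 Tg N/yr.
Box D throughput = its input = 275.63 Tg N/yr; τ = 1.250×10^6 / 275.63 = 4535 yr.

4540 yr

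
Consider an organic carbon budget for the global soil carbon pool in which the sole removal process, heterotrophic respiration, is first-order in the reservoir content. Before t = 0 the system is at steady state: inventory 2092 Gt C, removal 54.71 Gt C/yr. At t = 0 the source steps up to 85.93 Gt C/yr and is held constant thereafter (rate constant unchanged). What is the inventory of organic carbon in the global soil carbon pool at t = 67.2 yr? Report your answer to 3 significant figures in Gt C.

3080 Gt C

Residence time τ = M₀/F₀ = 38.24 yr. The eventual steady state is M_∞ = M₀·(F₁/F₀) = 2092 × 85.93/54.71 = 3285.8 Gt C.
The anomaly ΔM(t) = M(t) − M_∞ decays as ΔM₀·e^(−t/τ) with ΔM₀ = 2092 − 3285.8 = −1194 Gt C.
At t = 67.2 yr, e^(−t/τ) = e^(−1.757) = 0.1725, so ΔM = −205.9 Gt C and M = 3285.8 − 205.9 = 3079.9 Gt C.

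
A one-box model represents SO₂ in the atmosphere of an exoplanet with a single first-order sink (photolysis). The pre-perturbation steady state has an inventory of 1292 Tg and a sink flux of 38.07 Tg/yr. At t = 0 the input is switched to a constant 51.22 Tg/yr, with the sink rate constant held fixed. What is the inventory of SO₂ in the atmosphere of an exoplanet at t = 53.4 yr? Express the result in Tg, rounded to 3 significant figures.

1650 Tg

τ = M₀/F₀ = 1292/38.07 = 33.94 yr; rate constant k = 1/τ.
New steady state M_∞ = F₁/k = F₁·τ = 51.22 × 33.94 = 1738.3 Tg.
M(t) = M_∞ + (M₀ − M_∞)·e^(−t/τ); t/τ = 53.4/33.94 = 1.573, so e^(−t/τ) = 0.2073.
M(t) = 1738.3 − 446.3 × 0.2073 = 1645.8 Tg.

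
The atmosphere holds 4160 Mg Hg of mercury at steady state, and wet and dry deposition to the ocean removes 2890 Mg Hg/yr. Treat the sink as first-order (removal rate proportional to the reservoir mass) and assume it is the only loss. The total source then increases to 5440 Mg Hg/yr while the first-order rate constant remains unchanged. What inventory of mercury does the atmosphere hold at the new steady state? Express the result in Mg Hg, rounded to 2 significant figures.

7800 Mg Hg

Rate constant k = F/M = 2890 / 4160 = 0.6947 yr⁻¹.
At the new steady state, source = k·M_new ⇒ M_new = 5440 / 0.6947 = 7831 Mg Hg.
(Equivalently M_new = M × F_new/F_old = 4160 × 5440/2890.)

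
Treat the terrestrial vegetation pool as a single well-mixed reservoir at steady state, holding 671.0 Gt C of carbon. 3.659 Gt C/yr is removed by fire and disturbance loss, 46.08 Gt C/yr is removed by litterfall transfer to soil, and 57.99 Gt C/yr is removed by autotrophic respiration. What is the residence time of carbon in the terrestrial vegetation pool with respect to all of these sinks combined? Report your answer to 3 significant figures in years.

6.23 yr

Total removal flux = 3.659 + 46.08 + 57.99 = 107.73 Gt C/yr.
τ = M / ΣF_out = 671.0 / 107.73 = 6.229 yr.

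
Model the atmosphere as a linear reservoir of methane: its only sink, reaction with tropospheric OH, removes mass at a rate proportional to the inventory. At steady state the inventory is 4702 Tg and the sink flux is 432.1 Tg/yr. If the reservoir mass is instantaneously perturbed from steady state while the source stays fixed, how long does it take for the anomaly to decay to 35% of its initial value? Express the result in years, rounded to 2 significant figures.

For a linear reservoir the anomaly decays as exp(−t/τ) with τ = M/F = 4702/432.1 = 10.88 yr.
exp(−t/τ) = 0.35 ⇒ t = −τ ln(0.35) = 10.88 × 1.050 = 11.42 yr.

11 yr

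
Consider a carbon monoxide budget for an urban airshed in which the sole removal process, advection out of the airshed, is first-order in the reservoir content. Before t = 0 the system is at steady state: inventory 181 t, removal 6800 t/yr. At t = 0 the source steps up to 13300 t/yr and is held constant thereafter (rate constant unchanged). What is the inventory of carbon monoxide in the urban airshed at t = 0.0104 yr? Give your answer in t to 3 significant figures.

τ = M₀/F₀ = 181/6800 = 0.02662 yr; rate constant k = 1/τ.
New steady state M_∞ = F₁/k = F₁·τ = 13300 × 0.02662 = 354.01 t.
M(t) = M_∞ + (M₀ − M_∞)·e^(−t/τ); t/τ = 0.0104/0.02662 = 0.3907, so e^(−t/τ) = 0.6766.
M(t) = 354.01 − 173.0 × 0.6766 = 236.96 t.

237 t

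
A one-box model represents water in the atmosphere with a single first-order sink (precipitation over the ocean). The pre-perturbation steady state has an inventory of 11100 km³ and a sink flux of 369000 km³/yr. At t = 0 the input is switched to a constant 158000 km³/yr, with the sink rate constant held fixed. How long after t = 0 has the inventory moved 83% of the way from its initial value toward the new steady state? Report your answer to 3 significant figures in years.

0.0533 yr

τ = M₀/F₀ = 11100/369000 = 0.03008 yr.
The remaining gap fraction is e^(−t/τ); 83% covered ⇒ e^(−t/τ) = 0.170.
t = −τ ln(0.170) = 0.03008 × 1.772 = 0.05330 yr.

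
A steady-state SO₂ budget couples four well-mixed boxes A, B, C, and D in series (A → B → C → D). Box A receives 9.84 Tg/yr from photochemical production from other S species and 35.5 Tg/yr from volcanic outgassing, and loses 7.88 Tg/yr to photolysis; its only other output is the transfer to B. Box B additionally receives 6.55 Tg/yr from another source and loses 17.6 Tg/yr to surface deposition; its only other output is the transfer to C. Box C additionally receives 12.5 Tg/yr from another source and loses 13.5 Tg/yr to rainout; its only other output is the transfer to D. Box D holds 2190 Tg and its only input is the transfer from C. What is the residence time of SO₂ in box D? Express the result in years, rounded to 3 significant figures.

Box A: F(A→B) = (9.84 + 35.5) − 7.88 = 37.460 Tg/yr.
Box B: F(B→C) = (37.460 + 6.55) − 17.6 = 26.410 Tg/yr.
Box C: F(C→D) = (26.410 + 12.5) − 13.5 = 25.410 Tg/yr.
Box D throughput = its input = 25.410 Tg/yr; τ = 2190 / 25.410 = 86.19 yr.

86.2 yr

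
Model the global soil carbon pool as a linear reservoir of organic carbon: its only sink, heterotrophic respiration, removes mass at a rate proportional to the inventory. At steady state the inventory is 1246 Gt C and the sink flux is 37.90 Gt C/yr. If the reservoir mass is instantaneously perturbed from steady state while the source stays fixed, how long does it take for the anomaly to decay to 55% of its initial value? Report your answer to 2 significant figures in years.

For a linear reservoir the anomaly decays as exp(−t/τ) with τ = M/F = 1246/37.90 = 32.88 yr.
exp(−t/τ) = 0.55 ⇒ t = −τ ln(0.55) = 32.88 × 0.5978 = 19.65 yr.

20 yr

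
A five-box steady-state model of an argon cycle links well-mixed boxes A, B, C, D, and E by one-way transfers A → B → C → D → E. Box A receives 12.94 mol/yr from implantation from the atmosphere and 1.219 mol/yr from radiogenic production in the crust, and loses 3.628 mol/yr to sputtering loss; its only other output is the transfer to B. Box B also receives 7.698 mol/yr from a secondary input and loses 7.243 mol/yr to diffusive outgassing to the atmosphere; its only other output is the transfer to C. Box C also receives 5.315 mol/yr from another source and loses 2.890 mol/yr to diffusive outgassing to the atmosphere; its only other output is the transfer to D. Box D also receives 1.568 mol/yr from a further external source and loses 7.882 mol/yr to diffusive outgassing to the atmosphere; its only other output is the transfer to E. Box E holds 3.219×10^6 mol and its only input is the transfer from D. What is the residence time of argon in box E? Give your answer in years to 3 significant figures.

454000 yr

Box A: F(A→B) = (12.94 + 1.219) − 3.628 = 10.531 mol/yr.
Box B: F(B→C) = (10.531 + 7.698) − 7.243 = 10.986 mol/yr.
Box C: F(C→D) = (10.986 + 5.315) − 2.890 = 13.411 mol/yr.
Box D: F(D→E) = (13.411 + 1.568) − 7.882 = 7.0970 mol/yr.
Box E throughput = its input = 7.0970 mol/yr; τ = 3.219×10^6 / 7.0970 = 453600 yr.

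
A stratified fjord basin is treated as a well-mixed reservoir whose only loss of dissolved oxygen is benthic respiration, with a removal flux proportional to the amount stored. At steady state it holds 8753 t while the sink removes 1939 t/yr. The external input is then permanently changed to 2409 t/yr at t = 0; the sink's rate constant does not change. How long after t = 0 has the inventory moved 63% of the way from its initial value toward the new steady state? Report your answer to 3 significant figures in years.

τ = M₀/F₀ = 8753/1939 = 4.514 yr.
The remaining gap fraction is e^(−t/τ); 63% covered ⇒ e^(−t/τ) = 0.370.
t = −τ ln(0.370) = 4.514 × 0.9943 = 4.488 yr.

4.49 yr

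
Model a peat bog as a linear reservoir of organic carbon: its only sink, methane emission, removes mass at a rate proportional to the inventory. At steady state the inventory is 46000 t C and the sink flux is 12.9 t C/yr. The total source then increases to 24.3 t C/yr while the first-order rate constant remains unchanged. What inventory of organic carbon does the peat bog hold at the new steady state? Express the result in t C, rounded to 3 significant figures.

Rate constant k = F/M = 12.9 / 46000 = 0.0002804 yr⁻¹.
At the new steady state, source = k·M_new ⇒ M_new = 24.3 / 0.0002804 = 86650 t C.
(Equivalently M_new = M × F_new/F_old = 46000 × 24.3/12.9.)

86700 t C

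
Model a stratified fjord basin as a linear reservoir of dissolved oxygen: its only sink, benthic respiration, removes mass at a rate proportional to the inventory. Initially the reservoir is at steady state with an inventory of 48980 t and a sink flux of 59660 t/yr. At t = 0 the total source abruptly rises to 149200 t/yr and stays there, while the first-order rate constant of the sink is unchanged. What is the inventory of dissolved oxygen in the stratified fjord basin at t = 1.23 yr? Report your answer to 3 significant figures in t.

Residence time τ = M₀/F₀ = 0.8210 yr. The eventual steady state is M_∞ = M₀·(F₁/F₀) = 48980 × 149200/59660 = 122490 t.
The anomaly ΔM(t) = M(t) − M_∞ decays as ΔM₀·e^(−t/τ) with ΔM₀ = 48980 − 122490 = −73510 t.
At t = 1.23 yr, e^(−t/τ) = e^(−1.498) = 0.2235, so ΔM = −16430 t and M = 122490 − 16430 = 106060 t.

106000 t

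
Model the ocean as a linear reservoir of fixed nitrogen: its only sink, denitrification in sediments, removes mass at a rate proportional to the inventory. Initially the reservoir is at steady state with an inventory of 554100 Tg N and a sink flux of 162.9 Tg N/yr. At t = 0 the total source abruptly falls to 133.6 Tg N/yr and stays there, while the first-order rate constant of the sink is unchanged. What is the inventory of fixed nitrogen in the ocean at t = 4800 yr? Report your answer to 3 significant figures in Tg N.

479000 Tg N

The sink rate constant is k = F₀/M₀ = 162.9/554100 = 0.0002940 yr⁻¹.
Solving dM/dt = F₁ − kM with M(0) = M₀ gives M(t) = F₁/k + (M₀ − F₁/k)·e^(−kt).
F₁/k = 133.6/0.0002940 = 454440 Tg N; kt = 0.0002940 × 4800 = 1.411, e^(−kt) = 0.2439.
M(4800) = 454440 + (554100 − 454440) × 0.2439 = 454440 + 24300 = 478740 Tg N.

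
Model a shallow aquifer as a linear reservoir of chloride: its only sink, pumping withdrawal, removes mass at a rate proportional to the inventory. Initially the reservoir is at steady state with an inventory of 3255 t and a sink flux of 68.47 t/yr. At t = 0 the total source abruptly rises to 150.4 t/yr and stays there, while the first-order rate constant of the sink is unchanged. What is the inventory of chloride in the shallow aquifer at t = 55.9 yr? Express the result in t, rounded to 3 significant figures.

τ = M₀/F₀ = 3255/68.47 = 47.54 yr; rate constant k = 1/τ.
New steady state M_∞ = F₁/k = F₁·τ = 150.4 × 47.54 = 7149.9 t.
M(t) = M_∞ + (M₀ − M_∞)·e^(−t/τ); t/τ = 55.9/47.54 = 1.176, so e^(−t/τ) = 0.3085.
M(t) = 7149.9 − 3895 × 0.3085 = 5948.1 t.

5950 t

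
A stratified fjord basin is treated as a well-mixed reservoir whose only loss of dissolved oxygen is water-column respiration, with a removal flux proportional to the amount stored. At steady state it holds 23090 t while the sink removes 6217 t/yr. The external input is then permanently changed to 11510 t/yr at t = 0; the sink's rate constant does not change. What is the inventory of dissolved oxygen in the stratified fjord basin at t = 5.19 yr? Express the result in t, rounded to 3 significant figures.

The sink rate constant is k = F₀/M₀ = 6217/23090 = 0.2693 yr⁻¹.
Solving dM/dt = F₁ − kM with M(0) = M₀ gives M(t) = F₁/k + (M₀ − F₁/k)·e^(−kt).
F₁/k = 11510/0.2693 = 42748 t; kt = 0.2693 × 5.19 = 1.397, e^(−kt) = 0.2472.
M(5.19) = 42748 + (23090 − 42748) × 0.2472 = 42748 − 4860 = 37888 t.

37900 t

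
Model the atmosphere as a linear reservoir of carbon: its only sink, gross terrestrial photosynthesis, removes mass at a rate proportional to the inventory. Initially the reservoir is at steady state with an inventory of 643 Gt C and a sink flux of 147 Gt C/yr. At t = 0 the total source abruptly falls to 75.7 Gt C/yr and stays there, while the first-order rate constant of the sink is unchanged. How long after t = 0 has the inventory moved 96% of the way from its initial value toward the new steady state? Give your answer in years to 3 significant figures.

14.1 yr

τ = M₀/F₀ = 643/147 = 4.374 yr.
The remaining gap fraction is e^(−t/τ); 96% covered ⇒ e^(−t/τ) = 0.0400.
t = −τ ln(0.0400) = 4.374 × 3.219 = 14.08 yr.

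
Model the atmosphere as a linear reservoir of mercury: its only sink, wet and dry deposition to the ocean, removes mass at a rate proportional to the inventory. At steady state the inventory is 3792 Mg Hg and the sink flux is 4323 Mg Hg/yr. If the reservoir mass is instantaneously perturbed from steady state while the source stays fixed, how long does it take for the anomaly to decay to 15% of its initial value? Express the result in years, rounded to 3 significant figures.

For a linear reservoir the anomaly decays as exp(−t/τ) with τ = M/F = 3792/4323 = 0.8772 yr.
exp(−t/τ) = 0.15 ⇒ t = −τ ln(0.15) = 0.8772 × 1.897 = 1.664 yr.

1.66 yr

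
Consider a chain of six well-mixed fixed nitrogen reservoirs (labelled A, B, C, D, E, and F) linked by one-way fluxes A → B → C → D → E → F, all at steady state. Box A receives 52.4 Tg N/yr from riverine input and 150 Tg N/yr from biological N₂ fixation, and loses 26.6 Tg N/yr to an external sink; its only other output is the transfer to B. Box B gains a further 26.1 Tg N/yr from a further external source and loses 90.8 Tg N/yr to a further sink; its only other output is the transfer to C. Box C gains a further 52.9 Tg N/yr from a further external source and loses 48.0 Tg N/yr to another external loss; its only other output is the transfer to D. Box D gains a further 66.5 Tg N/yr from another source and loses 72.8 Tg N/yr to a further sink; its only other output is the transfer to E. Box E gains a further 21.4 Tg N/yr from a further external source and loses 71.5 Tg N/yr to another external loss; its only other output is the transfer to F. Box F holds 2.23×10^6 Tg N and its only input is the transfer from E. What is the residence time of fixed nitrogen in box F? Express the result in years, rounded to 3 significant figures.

Box A: F(A→B) = (52.4 + 150) − 26.6 = 175.80 Tg N/yr.
Box B: F(B→C) = (175.80 + 26.1) − 90.8 = 111.10 Tg N/yr.
Box C: F(C→D) = (111.10 + 52.9) − 48.0 = 116.00 Tg N/yr.
Box D: F(D→E) = (116.00 + 66.5) − 72.8 = 109.70 Tg N/yr.
Box E: F(E→F) = (109.70 + 21.4) − 71.5 = 59.600 Tg N/yr.
Box F throughput = its input = 59.600 Tg N/yr; τ = 2.23×10^6 / 59.600 = 37420 yr.

37400 yr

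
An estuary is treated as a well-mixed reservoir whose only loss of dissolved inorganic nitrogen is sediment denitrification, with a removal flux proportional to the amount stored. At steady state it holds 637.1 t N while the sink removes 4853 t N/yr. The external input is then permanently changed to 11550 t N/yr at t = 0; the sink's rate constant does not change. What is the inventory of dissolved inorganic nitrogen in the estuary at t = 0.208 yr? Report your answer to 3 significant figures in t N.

Residence time τ = M₀/F₀ = 0.1313 yr. The eventual steady state is M_∞ = M₀·(F₁/F₀) = 637.1 × 11550/4853 = 1516.3 t N.
The anomaly ΔM(t) = M(t) − M_∞ decays as ΔM₀·e^(−t/τ) with ΔM₀ = 637.1 − 1516.3 = −879.2 t N.
At t = 0.208 yr, e^(−t/τ) = e^(−1.584) = 0.2051, so ΔM = −180.3 t N and M = 1516.3 − 180.3 = 1336.0 t N.

1340 t N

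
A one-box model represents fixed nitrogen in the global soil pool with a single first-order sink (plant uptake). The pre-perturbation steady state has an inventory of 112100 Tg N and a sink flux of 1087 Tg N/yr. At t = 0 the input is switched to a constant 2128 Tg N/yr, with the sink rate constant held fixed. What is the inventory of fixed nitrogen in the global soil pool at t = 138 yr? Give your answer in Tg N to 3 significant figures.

191000 Tg N

τ = M₀/F₀ = 112100/1087 = 103.1 yr; rate constant k = 1/τ.
New steady state M_∞ = F₁/k = F₁·τ = 2128 × 103.1 = 219460 Tg N.
M(t) = M_∞ + (M₀ − M_∞)·e^(−t/τ); t/τ = 138/103.1 = 1.338, so e^(−t/τ) = 0.2623.
M(t) = 219460 − 107400 × 0.2623 = 191290 Tg N.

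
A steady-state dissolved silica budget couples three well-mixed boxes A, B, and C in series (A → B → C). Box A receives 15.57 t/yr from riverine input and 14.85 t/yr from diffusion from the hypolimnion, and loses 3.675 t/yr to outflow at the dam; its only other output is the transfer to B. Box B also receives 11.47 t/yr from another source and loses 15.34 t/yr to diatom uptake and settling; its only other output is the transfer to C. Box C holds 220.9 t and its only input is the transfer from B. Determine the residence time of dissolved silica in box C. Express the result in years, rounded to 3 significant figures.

9.66 yr

Box A: F(A→B) = (15.57 + 14.85) − 3.675 = 26.745 t/yr.
Box B: F(B→C) = (26.745 + 11.47) − 15.34 = 22.875 t/yr.
Box C throughput = its input = 22.875 t/yr; τ = 220.9 / 22.875 = 9.657 yr.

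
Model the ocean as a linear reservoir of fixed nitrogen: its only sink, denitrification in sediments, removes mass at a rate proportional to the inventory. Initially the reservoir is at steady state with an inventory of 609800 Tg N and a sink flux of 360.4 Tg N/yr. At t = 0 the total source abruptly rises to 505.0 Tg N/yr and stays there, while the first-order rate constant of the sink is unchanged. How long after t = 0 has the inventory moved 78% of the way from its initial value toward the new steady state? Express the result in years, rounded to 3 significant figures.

2560 yr

τ = M₀/F₀ = 609800/360.4 = 1692 yr.
The remaining gap fraction is e^(−t/τ); 78% covered ⇒ e^(−t/τ) = 0.220.
t = −τ ln(0.220) = 1692 × 1.514 = 2562 yr.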